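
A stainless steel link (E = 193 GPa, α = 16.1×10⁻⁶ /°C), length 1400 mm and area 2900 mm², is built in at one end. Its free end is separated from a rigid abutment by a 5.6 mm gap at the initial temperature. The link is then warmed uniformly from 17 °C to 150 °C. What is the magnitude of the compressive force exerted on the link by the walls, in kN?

P ≈ 0 kN

If the wall were absent the link would grow by αΔT L = 16.1×10⁻⁶ × 133 × 1400 = 2.998 mm.
This is smaller than the 5.6 mm clearance, so the link expands freely without reaching the stop — the stress is zero.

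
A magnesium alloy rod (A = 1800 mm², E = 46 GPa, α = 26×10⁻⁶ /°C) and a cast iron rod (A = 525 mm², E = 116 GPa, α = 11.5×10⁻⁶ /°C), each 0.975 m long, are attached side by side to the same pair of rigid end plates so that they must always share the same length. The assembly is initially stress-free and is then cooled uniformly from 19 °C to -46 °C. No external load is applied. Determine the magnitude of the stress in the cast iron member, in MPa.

The magnesium alloy has the larger α, so on cooling it would change length more than the cast iron if both were free. The rigid plates force a common final length, so the magnesium alloy is put into tension and the cast iron into compression, with equal and opposite forces P (no external load).
Equating the net (thermal + elastic) strains gives |α₁ − α₂|·ΔT = P·[1/(A₁E₁) + 1/(A₂E₂)].
|α₁ − α₂|·ΔT = 14.5×10⁻⁶ × 65 = 0.0009425.
1/(A₁E₁) + 1/(A₂E₂) = 1/(1800×46×10³) + 1/(525×116×10³) = 2.85×10⁻⁸ N⁻¹.
So P = 0.0009425 / 2.85×10⁻⁸ = 33.07 kN.
σ_{cast iron} = P/A₂ = 33070/525 = 63 MPa, compressive.

σ ≈ 63 MPa (compressive)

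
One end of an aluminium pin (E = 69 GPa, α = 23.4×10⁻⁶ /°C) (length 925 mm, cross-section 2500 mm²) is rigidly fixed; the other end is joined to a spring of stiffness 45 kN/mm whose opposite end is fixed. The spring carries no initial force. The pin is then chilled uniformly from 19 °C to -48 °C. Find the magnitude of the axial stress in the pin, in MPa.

If the spring were absent the pin would shorten by αΔT L = 23.4×10⁻⁶ × 67 × 925 = 1.45 mm.
With a force P in the spring, the elastic change of the pin is PL/(AE) and that of the spring is P/k; compatibility requires their sum to equal δ_free.
P [ L/(AE) + 1/k ] = δ_free → P [ 925/(2500×69×10³) + 1/(45×10³) ] = 1.45.
P = 1.45 / 2.758×10⁻⁵ = 52570 N.
σ = P/A = 52570/2500 = 21.03 MPa.

σ ≈ 21 MPa (tensile)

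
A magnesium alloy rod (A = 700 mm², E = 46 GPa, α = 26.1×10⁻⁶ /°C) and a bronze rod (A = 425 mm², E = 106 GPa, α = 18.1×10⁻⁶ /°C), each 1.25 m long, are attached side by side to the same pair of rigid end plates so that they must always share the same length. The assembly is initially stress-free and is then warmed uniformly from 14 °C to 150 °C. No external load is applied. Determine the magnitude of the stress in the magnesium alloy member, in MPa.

Both members must finish at the same length. With the larger α, the magnesium alloy tends to over-expand; the plates restrain it, putting the magnesium alloy in compression and the bronze in tension. With no external load the two internal forces are equal and opposite, magnitude P.
Equating the net (thermal + elastic) strains gives |α₁ − α₂|·ΔT = P·[1/(A₁E₁) + 1/(A₂E₂)].
|α₁ − α₂|·ΔT = 8×10⁻⁶ × 136 = 0.001088.
1/(A₁E₁) + 1/(A₂E₂) = 1/(700×46×10³) + 1/(425×106×10³) = 5.325×10⁻⁸ N⁻¹.
P = 0.001088 / 5.325×10⁻⁸ = 20430 N = 20.43 kN.
σ_{magnesium alloy} = P/A₁ = 20430/700 = 29.19 MPa, compressive.

σ ≈ 29.2 MPa (compressive)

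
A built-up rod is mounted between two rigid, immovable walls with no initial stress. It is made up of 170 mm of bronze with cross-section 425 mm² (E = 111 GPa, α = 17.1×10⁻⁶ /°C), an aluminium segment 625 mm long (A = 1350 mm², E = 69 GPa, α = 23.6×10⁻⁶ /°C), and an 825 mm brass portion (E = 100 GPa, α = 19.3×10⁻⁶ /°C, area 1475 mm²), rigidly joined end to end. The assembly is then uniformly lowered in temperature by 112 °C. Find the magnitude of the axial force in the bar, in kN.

If the supports were absent, the total length change would be Σ αᵢΔT Lᵢ = 17.1×10⁻⁶×112×170 + 23.6×10⁻⁶×112×625 + 19.3×10⁻⁶×112×825 = 3.761 mm.
Since the ends are fixed, an axial force P builds up, equal in every segment, with P · Σ Lᵢ/(AᵢEᵢ) = δ_free.
Σ Lᵢ/(AᵢEᵢ) = 170/(425×111×10³) + 625/(1350×69×10³) + 825/(1475×100×10³) = 1.591×10⁻⁵ mm/N.
P = 3.761 / 1.591×10⁻⁵ = 236400 N = 236.4 kN, tensile.

P ≈ 236 kN (tensile)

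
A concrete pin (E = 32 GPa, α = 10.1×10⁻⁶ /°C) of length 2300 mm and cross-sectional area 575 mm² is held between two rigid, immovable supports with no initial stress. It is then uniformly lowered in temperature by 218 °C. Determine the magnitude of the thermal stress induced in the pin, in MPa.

Because both ends are immovable the net strain is zero, and the suppressed thermal strain is αΔT = 10.1×10⁻⁶ × 218 = 2201.8×10⁻⁶.
Hence σ = E·αΔT = 32×10³ × 2201.8×10⁻⁶ = 70.46 MPa, tensile.

σ ≈ 70.5 MPa (tensile)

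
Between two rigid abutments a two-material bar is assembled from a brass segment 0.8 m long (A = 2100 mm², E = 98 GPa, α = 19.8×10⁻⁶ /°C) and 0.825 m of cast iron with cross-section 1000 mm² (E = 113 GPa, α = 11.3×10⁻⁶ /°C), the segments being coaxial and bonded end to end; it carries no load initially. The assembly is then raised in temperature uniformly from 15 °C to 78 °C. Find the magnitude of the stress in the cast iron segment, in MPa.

With the walls removed the bar would change length by δ_free = Σ αᵢΔT Lᵢ = 19.8×10⁻⁶×63×800 + 11.3×10⁻⁶×63×825 = 1.585 mm.
The rigid supports impose zero overall length change; the single axial force P common to all segments must satisfy P Σ Lᵢ/(AᵢEᵢ) = δ_free.
Σ Lᵢ/(AᵢEᵢ) = 800/(2100×98×10³) + 825/(1000×113×10³) = 1.119×10⁻⁵ mm/N.
So P = 1.585 / 1.119×10⁻⁵ = 141.7 kN, compressive.
σ_{cast iron} = P / A = 141700 / 1000 = 141.7 MPa.

σ ≈ 142 MPa (compressive)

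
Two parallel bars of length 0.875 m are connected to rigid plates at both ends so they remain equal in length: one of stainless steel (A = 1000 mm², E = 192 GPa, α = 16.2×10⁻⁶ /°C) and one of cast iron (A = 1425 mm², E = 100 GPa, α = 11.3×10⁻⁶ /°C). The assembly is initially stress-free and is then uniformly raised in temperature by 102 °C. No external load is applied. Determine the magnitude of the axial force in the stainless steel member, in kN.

Both members must finish at the same length. With the larger α, the stainless steel tends to over-expand; the plates restrain it, putting the stainless steel in compression and the cast iron in tension. With no external load the two internal forces are equal and opposite, magnitude P.
Setting the final lengths equal and cancelling L: (α₁ − α₂)ΔT = P/(A₁E₁) + P/(A₂E₂).
|α₁ − α₂|·ΔT = 4.9×10⁻⁶ × 102 = 0.0004998.
1/(A₁E₁) + 1/(A₂E₂) = 1/(1000×192×10³) + 1/(1425×100×10³) = 1.223×10⁻⁸ N⁻¹.
So P = 0.0004998 / 1.223×10⁻⁸ = 40.88 kN.

P ≈ 40.9 kN (compressive in the stainless steel)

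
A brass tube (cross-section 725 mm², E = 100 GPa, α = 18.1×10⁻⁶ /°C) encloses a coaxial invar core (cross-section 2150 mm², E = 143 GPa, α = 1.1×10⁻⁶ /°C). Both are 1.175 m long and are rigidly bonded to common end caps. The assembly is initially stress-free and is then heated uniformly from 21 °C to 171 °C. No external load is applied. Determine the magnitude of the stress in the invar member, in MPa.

σ ≈ 69.6 MPa (tensile)

Both members must finish at the same length. With the larger α, the brass tends to over-expand; the plates restrain it, putting the brass in compression and the invar in tension. With no external load the two internal forces are equal and opposite, magnitude P.
Equating the net (thermal + elastic) strains gives |α₁ − α₂|·ΔT = P·[1/(A₁E₁) + 1/(A₂E₂)].
|α₁ − α₂|·ΔT = 17×10⁻⁶ × 150 = 0.00255.
1/(A₁E₁) + 1/(A₂E₂) = 1/(725×100×10³) + 1/(2150×143×10³) = 1.705×10⁻⁸ N⁻¹.
So P = 0.00255 / 1.705×10⁻⁸ = 149.6 kN.
σ_{invar} = P/A₂ = 149600/2150 = 69.58 MPa, tensile.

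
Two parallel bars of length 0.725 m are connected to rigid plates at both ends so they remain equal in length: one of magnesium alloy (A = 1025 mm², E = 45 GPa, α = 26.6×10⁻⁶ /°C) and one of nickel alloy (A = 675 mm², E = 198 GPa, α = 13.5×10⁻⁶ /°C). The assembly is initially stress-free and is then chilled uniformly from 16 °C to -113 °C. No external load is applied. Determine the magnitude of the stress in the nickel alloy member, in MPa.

Both members must finish at the same length. With the larger α, the magnesium alloy tends to over-contract; the plates restrain it, putting the magnesium alloy in tension and the nickel alloy in compression. With no external load the two internal forces are equal and opposite, magnitude P.
Equating the net (thermal + elastic) strains gives |α₁ − α₂|·ΔT = P·[1/(A₁E₁) + 1/(A₂E₂)].
|α₁ − α₂|·ΔT = 13.1×10⁻⁶ × 129 = 0.00169.
1/(A₁E₁) + 1/(A₂E₂) = 1/(1025×45×10³) + 1/(675×198×10³) = 2.916×10⁻⁸ N⁻¹.
P = 0.00169 / 2.916×10⁻⁸ = 57950 N = 57.95 kN.
σ_{nickel alloy} = P/A₂ = 57950/675 = 85.85 MPa, compressive.

σ ≈ 85.8 MPa (compressive)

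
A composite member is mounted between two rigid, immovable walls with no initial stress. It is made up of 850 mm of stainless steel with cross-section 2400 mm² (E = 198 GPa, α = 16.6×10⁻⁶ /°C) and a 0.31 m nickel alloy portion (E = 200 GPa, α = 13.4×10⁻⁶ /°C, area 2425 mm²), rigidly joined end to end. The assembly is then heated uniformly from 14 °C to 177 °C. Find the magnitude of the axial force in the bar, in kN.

P ≈ 1230 kN (compressive)

With the walls removed the bar would change length by δ_free = Σ αᵢΔT Lᵢ = 16.6×10⁻⁶×163×850 + 13.4×10⁻⁶×163×310 = 2.977 mm.
The rigid supports impose zero overall length change; the single axial force P common to all segments must satisfy P Σ Lᵢ/(AᵢEᵢ) = δ_free.
The series flexibility is Σ Lᵢ/(AᵢEᵢ) = 850/(2400×198×10³) + 310/(2425×200×10³) = 2.428×10⁻⁶ mm/N.
P = 2.977 / 2.428×10⁻⁶ = 1.226×10⁶ N = 1226 kN, compressive.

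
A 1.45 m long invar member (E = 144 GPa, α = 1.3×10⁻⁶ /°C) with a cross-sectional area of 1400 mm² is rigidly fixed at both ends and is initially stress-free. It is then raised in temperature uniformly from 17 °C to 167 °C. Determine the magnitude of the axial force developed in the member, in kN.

P ≈ 39.3 kN (compressive)

The ends cannot move, so σ = EαΔT = 144×10³ × 1.3×10⁻⁶ × 150 = 28.08 MPa.
Axial force P = σA = 28.08 × 1400 = 39310 N = 39.31 kN, compressive.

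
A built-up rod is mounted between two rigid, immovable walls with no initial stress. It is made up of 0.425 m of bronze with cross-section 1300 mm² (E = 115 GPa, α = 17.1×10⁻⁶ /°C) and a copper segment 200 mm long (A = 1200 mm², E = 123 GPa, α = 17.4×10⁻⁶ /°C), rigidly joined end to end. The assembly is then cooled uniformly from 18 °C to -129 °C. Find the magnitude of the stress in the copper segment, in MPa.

Free thermal contraction of the whole bar: Σ αᵢΔT Lᵢ = 17.1×10⁻⁶×147×425 + 17.4×10⁻⁶×147×200 = 1.58 mm.
The walls prevent any net length change, so an axial force P (same in every segment) develops. Compatibility: P · Σ Lᵢ/(AᵢEᵢ) = δ_free.
The series flexibility is Σ Lᵢ/(AᵢEᵢ) = 425/(1300×115×10³) + 200/(1200×123×10³) = 4.198×10⁻⁶ mm/N.
P = 1.58 / 4.198×10⁻⁶ = 376400 N = 376.4 kN, tensile.
σ_{copper} = P / A = 376400 / 1200 = 313.6 MPa.

σ ≈ 314 MPa (tensile)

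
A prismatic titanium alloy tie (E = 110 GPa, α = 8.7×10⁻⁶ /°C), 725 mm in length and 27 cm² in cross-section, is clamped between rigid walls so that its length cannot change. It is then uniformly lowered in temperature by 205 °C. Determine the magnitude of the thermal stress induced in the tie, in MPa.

σ ≈ 196 MPa (tensile)

The supports are rigid, so the total axial strain is zero. The restrained thermal strain is ε = αΔT = 8.7×10⁻⁶ × 205 = 1783.5×10⁻⁶.
Hence σ = E·αΔT = 110×10³ × 1783.5×10⁻⁶ = 196.2 MPa, tensile.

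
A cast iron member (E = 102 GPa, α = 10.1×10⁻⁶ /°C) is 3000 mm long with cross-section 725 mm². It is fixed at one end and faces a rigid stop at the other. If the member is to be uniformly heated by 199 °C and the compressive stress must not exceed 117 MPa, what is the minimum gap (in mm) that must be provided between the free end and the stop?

With no wall the member would lengthen by αΔT L = 10.1×10⁻⁶ × 199 × 3000 = 6.03 mm.
At the allowable stress the elastic shortening the wall may impose is σL/E = 117 × 3000 / (102×10³) = 3.441 mm.
So the gap has to take up the difference, g_min = δ_free − σL/E = 6.03 − 3.441 = 2.589 mm.

g ≈ 2.59 mm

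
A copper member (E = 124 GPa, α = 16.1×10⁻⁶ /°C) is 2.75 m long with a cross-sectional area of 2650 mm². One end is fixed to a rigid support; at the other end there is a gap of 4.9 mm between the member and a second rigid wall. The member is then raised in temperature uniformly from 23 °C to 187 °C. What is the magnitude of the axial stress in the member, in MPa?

σ ≈ 106 MPa (compressive)

Unrestrained expansion: δ_free = αΔT L = 16.1×10⁻⁶ × 164 × 2750 = 7.261 mm.
This exceeds the 4.9 mm gap, so the wall pushes back. The portion of expansion that must be recovered elastically is δ_free − gap = 7.261 − 4.9 = 2.361 mm.
That suppressed elongation corresponds to σ = E·Δ/L = 124×10³ × 2.361/2750 = 106.5 MPa.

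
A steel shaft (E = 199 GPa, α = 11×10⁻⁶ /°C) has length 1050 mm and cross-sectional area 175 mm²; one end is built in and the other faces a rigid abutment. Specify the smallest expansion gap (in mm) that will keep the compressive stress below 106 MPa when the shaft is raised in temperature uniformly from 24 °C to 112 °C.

g ≈ 0.457 mm

With no wall the shaft would lengthen by αΔT L = 11×10⁻⁶ × 88 × 1050 = 1.016 mm.
A stress of 106 MPa corresponds to the wall pushing the shaft back by σL/E = 106×1050/(199×10³) = 0.5593 mm.
The gap must absorb the remainder: g_min = 1.016 − 0.5593 = 0.4571 mm.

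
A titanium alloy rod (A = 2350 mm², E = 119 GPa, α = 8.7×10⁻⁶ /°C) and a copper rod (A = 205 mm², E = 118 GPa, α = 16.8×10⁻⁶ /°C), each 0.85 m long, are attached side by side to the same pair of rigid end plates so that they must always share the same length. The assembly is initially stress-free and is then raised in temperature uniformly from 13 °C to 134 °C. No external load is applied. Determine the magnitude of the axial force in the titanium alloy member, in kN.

P ≈ 21.8 kN (tensile in the titanium alloy)

Both members must finish at the same length. With the larger α, the copper tends to over-expand; the plates restrain it, putting the copper in compression and the titanium alloy in tension. With no external load the two internal forces are equal and opposite, magnitude P.
Equating the net (thermal + elastic) strains gives |α₁ − α₂|·ΔT = P·[1/(A₁E₁) + 1/(A₂E₂)].
|α₁ − α₂|·ΔT = 8.1×10⁻⁶ × 121 = 0.0009801.
1/(A₁E₁) + 1/(A₂E₂) = 1/(2350×119×10³) + 1/(205×118×10³) = 4.492×10⁻⁸ N⁻¹.
So P = 0.0009801 / 4.492×10⁻⁸ = 21.82 kN.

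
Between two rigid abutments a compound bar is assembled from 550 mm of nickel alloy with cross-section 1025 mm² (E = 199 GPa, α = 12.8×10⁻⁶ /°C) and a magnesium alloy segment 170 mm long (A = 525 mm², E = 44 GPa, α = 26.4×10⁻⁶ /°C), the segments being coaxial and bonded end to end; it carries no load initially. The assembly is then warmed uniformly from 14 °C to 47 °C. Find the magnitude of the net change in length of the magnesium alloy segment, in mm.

If the supports were absent, the total length change would be Σ αᵢΔT Lᵢ = 12.8×10⁻⁶×33×550 + 26.4×10⁻⁶×33×170 = 0.3804 mm.
Since the ends are fixed, an axial force P builds up, equal in every segment, with P · Σ Lᵢ/(AᵢEᵢ) = δ_free.
The series flexibility is Σ Lᵢ/(AᵢEᵢ) = 550/(1025×199×10³) + 170/(525×44×10³) = 1.006×10⁻⁵ mm/N.
So P = 0.3804 / 1.006×10⁻⁵ = 37.83 kN, compressive.
For the magnesium alloy segment, free thermal change = 26.4×10⁻⁶×33×170 = 0.1481 mm and elastic change from P = 37830×170/(525×44×10³) = 0.2784 mm; these oppose, so the net change is 0.13 mm (segment shortens).

|ΔL| ≈ 0.13 mm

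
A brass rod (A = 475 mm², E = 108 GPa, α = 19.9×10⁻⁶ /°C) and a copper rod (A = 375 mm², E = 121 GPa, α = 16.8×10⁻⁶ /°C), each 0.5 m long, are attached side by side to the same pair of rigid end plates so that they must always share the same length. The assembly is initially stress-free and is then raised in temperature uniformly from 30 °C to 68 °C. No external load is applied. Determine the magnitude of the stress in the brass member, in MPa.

σ ≈ 5.97 MPa (compressive)

Both members must finish at the same length. With the larger α, the brass tends to over-expand; the plates restrain it, putting the brass in compression and the copper in tension. With no external load the two internal forces are equal and opposite, magnitude P.
Setting the final lengths equal and cancelling L: (α₁ − α₂)ΔT = P/(A₁E₁) + P/(A₂E₂).
|α₁ − α₂|·ΔT = 3.1×10⁻⁶ × 38 = 0.0001178.
1/(A₁E₁) + 1/(A₂E₂) = 1/(475×108×10³) + 1/(375×121×10³) = 4.153×10⁻⁸ N⁻¹.
So P = 0.0001178 / 4.153×10⁻⁸ = 2.836 kN.
σ_{brass} = P/A₁ = 2836/475 = 5.971 MPa, compressive.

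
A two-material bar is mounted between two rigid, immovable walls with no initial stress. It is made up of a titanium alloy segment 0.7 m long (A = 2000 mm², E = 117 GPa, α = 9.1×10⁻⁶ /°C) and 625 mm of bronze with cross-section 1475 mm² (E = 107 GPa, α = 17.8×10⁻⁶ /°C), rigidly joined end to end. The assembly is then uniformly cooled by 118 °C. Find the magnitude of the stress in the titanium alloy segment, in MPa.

If the supports were absent, the total length change would be Σ αᵢΔT Lᵢ = 9.1×10⁻⁶×118×700 + 17.8×10⁻⁶×118×625 = 2.064 mm.
The rigid supports impose zero overall length change; the single axial force P common to all segments must satisfy P Σ Lᵢ/(AᵢEᵢ) = δ_free.
The series flexibility is Σ Lᵢ/(AᵢEᵢ) = 700/(2000×117×10³) + 625/(1475×107×10³) = 6.952×10⁻⁶ mm/N.
Hence P = δ_free / Σ(L/AE) = 2.064/6.952×10⁻⁶ = 297 kN (tensile).
σ_{titanium alloy} = P / A = 297000 / 2000 = 148.5 MPa.

σ ≈ 148 MPa (tensile)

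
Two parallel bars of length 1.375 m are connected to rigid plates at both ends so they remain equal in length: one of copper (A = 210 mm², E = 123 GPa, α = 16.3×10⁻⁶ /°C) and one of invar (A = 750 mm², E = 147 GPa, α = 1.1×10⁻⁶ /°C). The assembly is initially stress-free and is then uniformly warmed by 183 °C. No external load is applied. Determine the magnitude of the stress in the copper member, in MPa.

Equilibrium of a rigid end plate with no external load gives equal and opposite internal forces ±P in the two members. Since α_{copper} > α_{invar}, heating drives the copper into compression and the invar into tension.
Equating the net (thermal + elastic) strains gives |α₁ − α₂|·ΔT = P·[1/(A₁E₁) + 1/(A₂E₂)].
|α₁ − α₂|·ΔT = 15.2×10⁻⁶ × 183 = 0.002782.
1/(A₁E₁) + 1/(A₂E₂) = 1/(210×123×10³) + 1/(750×147×10³) = 4.778×10⁻⁸ N⁻¹.
P = 0.002782 / 4.778×10⁻⁸ = 58210 N = 58.21 kN.
σ_{copper} = P/A₁ = 58210/210 = 277.2 MPa, compressive.

σ ≈ 277 MPa (compressive)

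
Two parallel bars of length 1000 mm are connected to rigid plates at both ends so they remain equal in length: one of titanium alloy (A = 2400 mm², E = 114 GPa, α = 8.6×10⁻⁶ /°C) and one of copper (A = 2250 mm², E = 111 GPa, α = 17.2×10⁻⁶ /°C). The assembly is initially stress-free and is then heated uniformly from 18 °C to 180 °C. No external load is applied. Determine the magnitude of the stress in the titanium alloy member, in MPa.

σ ≈ 75.8 MPa (tensile)

Both members must finish at the same length. With the larger α, the copper tends to over-expand; the plates restrain it, putting the copper in compression and the titanium alloy in tension. With no external load the two internal forces are equal and opposite, magnitude P.
Equating the net (thermal + elastic) strains gives |α₁ − α₂|·ΔT = P·[1/(A₁E₁) + 1/(A₂E₂)].
|α₁ − α₂|·ΔT = 8.6×10⁻⁶ × 162 = 0.001393.
1/(A₁E₁) + 1/(A₂E₂) = 1/(2400×114×10³) + 1/(2250×111×10³) = 7.659×10⁻⁹ N⁻¹.
P = 0.001393 / 7.659×10⁻⁹ = 181900 N = 181.9 kN.
σ_{titanium alloy} = P/A₁ = 181900/2400 = 75.79 MPa, tensile.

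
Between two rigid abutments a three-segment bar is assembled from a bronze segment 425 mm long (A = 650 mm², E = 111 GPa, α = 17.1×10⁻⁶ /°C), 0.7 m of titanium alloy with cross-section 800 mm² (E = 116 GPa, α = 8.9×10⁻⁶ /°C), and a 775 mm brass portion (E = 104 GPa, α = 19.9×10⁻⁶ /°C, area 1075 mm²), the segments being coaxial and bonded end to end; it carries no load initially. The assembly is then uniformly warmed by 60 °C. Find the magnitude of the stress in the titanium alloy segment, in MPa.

If the supports were absent, the total length change would be Σ αᵢΔT Lᵢ = 17.1×10⁻⁶×60×425 + 8.9×10⁻⁶×60×700 + 19.9×10⁻⁶×60×775 = 1.735 mm.
The rigid supports impose zero overall length change; the single axial force P common to all segments must satisfy P Σ Lᵢ/(AᵢEᵢ) = δ_free.
Σ Lᵢ/(AᵢEᵢ) = 425/(650×111×10³) + 700/(800×116×10³) + 775/(1075×104×10³) = 2.037×10⁻⁵ mm/N.
P = 1.735 / 2.037×10⁻⁵ = 85200 N = 85.2 kN, compressive.
σ_{titanium alloy} = P / A = 85200 / 800 = 106.5 MPa.

σ ≈ 107 MPa (compressive)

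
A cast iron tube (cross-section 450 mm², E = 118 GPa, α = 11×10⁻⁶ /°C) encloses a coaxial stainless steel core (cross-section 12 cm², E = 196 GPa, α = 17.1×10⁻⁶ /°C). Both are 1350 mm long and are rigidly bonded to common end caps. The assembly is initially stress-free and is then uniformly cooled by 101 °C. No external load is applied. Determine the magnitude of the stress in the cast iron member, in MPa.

Equilibrium of a rigid end plate with no external load gives equal and opposite internal forces ±P in the two members. Since α_{stainless steel} > α_{cast iron}, cooling drives the stainless steel into tension and the cast iron into compression.
Compatibility of the two members (thermal + elastic change equal): (α₁ − α₂)ΔT = P·[1/(A₁E₁) + 1/(A₂E₂)].
|α₁ − α₂|·ΔT = 6.1×10⁻⁶ × 101 = 0.0006161.
1/(A₁E₁) + 1/(A₂E₂) = 1/(450×118×10³) + 1/(1200×196×10³) = 2.308×10⁻⁸ N⁻¹.
So P = 0.0006161 / 2.308×10⁻⁸ = 26.69 kN.
σ_{cast iron} = P/A₁ = 26690/450 = 59.31 MPa, compressive.

σ ≈ 59.3 MPa (compressive)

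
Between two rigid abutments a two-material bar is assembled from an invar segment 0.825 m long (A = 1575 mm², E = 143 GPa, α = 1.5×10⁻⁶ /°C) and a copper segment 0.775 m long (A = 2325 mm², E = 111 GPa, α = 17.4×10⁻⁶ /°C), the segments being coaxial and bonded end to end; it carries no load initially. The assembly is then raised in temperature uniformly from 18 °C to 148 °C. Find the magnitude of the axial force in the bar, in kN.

If the supports were absent, the total length change would be Σ αᵢΔT Lᵢ = 1.5×10⁻⁶×130×825 + 17.4×10⁻⁶×130×775 = 1.914 mm.
The rigid supports impose zero overall length change; the single axial force P common to all segments must satisfy P Σ Lᵢ/(AᵢEᵢ) = δ_free.
The series flexibility is Σ Lᵢ/(AᵢEᵢ) = 825/(1575×143×10³) + 775/(2325×111×10³) = 6.666×10⁻⁶ mm/N.
P = 1.914 / 6.666×10⁻⁶ = 287100 N = 287.1 kN, compressive.

P ≈ 287 kN (compressive)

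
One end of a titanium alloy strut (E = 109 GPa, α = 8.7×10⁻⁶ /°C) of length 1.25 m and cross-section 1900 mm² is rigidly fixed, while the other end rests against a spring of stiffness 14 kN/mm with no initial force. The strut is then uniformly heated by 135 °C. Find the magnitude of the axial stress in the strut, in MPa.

If the spring were absent the strut would lengthen by αΔT L = 8.7×10⁻⁶ × 135 × 1250 = 1.468 mm.
Let P be the compressive force at the spring. The strut shortens elastically by PL/(AE) and the spring compresses by P/k; together these equal δ_free.
P [ L/(AE) + 1/k ] = δ_free → P [ 1250/(1900×109×10³) + 1/(14×10³) ] = 1.468.
P = 1.468 / 7.746×10⁻⁵ = 18950 N.
σ = P/A = 18950/1900 = 9.975 MPa.

σ ≈ 9.97 MPa (compressive)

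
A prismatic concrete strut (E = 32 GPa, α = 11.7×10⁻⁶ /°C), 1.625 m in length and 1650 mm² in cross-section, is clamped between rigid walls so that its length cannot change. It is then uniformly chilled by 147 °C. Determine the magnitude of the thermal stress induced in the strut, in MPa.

σ ≈ 55 MPa (tensile)

Because both ends are immovable the net strain is zero, and the suppressed thermal strain is αΔT = 11.7×10⁻⁶ × 147 = 1719.9×10⁻⁶.
σ = EαΔT = 32×10³ × 11.7×10⁻⁶ × 147 = 55.04 MPa (tensile; the strut is trying to contract).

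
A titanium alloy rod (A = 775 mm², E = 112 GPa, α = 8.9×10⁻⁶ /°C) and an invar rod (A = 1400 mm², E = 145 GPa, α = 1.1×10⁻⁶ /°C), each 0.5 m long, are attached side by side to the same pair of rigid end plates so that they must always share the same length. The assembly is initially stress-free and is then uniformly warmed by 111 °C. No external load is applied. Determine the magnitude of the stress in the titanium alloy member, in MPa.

Equilibrium of a rigid end plate with no external load gives equal and opposite internal forces ±P in the two members. Since α_{titanium alloy} > α_{invar}, heating drives the titanium alloy into compression and the invar into tension.
Setting the final lengths equal and cancelling L: (α₁ − α₂)ΔT = P/(A₁E₁) + P/(A₂E₂).
|α₁ − α₂|·ΔT = 7.8×10⁻⁶ × 111 = 0.0008658.
1/(A₁E₁) + 1/(A₂E₂) = 1/(775×112×10³) + 1/(1400×145×10³) = 1.645×10⁻⁸ N⁻¹.
So P = 0.0008658 / 1.645×10⁻⁸ = 52.64 kN.
σ_{titanium alloy} = P/A₁ = 52640/775 = 67.93 MPa, compressive.

σ ≈ 67.9 MPa (compressive)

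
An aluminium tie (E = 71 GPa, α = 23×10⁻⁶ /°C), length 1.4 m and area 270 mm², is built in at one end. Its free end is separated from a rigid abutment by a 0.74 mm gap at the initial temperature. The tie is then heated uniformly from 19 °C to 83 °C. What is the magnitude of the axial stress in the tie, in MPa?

σ ≈ 67 MPa (compressive)

If the wall were absent the tie would grow by αΔT L = 23×10⁻⁶ × 64 × 1400 = 2.061 mm.
This exceeds the 0.74 mm gap, so the wall pushes back. The portion of expansion that must be recovered elastically is δ_free − gap = 2.061 − 0.74 = 1.321 mm.
So σ = E(δ_free − g)/L = 71×10³ × 1.321/1400 = 66.98 MPa.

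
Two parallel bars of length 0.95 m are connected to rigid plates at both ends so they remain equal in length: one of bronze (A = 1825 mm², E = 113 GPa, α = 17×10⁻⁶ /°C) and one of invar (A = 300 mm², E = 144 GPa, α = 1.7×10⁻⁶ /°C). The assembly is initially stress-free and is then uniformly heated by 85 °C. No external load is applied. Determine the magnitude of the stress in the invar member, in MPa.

Both members must finish at the same length. With the larger α, the bronze tends to over-expand; the plates restrain it, putting the bronze in compression and the invar in tension. With no external load the two internal forces are equal and opposite, magnitude P.
Equating the net (thermal + elastic) strains gives |α₁ − α₂|·ΔT = P·[1/(A₁E₁) + 1/(A₂E₂)].
|α₁ − α₂|·ΔT = 15.3×10⁻⁶ × 85 = 0.001301.
1/(A₁E₁) + 1/(A₂E₂) = 1/(1825×113×10³) + 1/(300×144×10³) = 2.8×10⁻⁸ N⁻¹.
P = 0.001301 / 2.8×10⁻⁸ = 46450 N = 46.45 kN.
σ_{invar} = P/A₂ = 46450/300 = 154.8 MPa, tensile.

σ ≈ 155 MPa (tensile)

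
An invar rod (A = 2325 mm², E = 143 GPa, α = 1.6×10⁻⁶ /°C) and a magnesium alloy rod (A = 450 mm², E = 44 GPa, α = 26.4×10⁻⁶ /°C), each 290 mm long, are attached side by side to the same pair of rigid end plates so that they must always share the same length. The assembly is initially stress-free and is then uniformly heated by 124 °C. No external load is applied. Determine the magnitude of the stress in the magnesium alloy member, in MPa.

The magnesium alloy has the larger α, so on heating it would change length more than the invar if both were free. The rigid plates force a common final length, so the magnesium alloy is put into compression and the invar into tension, with equal and opposite forces P (no external load).
Setting the final lengths equal and cancelling L: (α₁ − α₂)ΔT = P/(A₁E₁) + P/(A₂E₂).
|α₁ − α₂|·ΔT = 24.8×10⁻⁶ × 124 = 0.003075.
1/(A₁E₁) + 1/(A₂E₂) = 1/(2325×143×10³) + 1/(450×44×10³) = 5.351×10⁻⁸ N⁻¹.
So P = 0.003075 / 5.351×10⁻⁸ = 57.47 kN.
σ_{magnesium alloy} = P/A₂ = 57470/450 = 127.7 MPa, compressive.

σ ≈ 128 MPa (compressive)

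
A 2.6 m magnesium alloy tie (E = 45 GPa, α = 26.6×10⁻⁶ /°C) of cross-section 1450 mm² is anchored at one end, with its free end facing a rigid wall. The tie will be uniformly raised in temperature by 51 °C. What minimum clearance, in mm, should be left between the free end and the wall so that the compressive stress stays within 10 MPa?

g ≈ 2.95 mm

With no wall the tie would lengthen by αΔT L = 26.6×10⁻⁶ × 51 × 2600 = 3.527 mm.
A stress of 10 MPa corresponds to the wall pushing the tie back by σL/E = 10×2600/(45×10³) = 0.5778 mm.
The gap must absorb the remainder: g_min = 3.527 − 0.5778 = 2.949 mm.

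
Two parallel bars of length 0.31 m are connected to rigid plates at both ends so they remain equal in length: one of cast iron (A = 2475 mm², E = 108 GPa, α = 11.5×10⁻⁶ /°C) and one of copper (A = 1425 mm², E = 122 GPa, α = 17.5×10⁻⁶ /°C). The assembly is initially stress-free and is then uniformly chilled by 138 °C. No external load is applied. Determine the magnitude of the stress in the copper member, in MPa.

σ ≈ 61.2 MPa (tensile)

Equilibrium of a rigid end plate with no external load gives equal and opposite internal forces ±P in the two members. Since α_{copper} > α_{cast iron}, cooling drives the copper into tension and the cast iron into compression.
Setting the final lengths equal and cancelling L: (α₁ − α₂)ΔT = P/(A₁E₁) + P/(A₂E₂).
|α₁ − α₂|·ΔT = 6×10⁻⁶ × 138 = 0.000828.
1/(A₁E₁) + 1/(A₂E₂) = 1/(2475×108×10³) + 1/(1425×122×10³) = 9.493×10⁻⁹ N⁻¹.
P = 0.000828 / 9.493×10⁻⁹ = 87220 N = 87.22 kN.
σ_{copper} = P/A₂ = 87220/1425 = 61.21 MPa, tensile.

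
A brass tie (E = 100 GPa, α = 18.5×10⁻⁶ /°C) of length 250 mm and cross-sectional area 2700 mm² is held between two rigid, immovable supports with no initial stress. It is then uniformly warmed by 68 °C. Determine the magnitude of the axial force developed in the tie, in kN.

P ≈ 340 kN (compressive)

With zero net strain, σ = E·αΔT = 100 GPa × 18.5×10⁻⁶ × 68 = 125.8 MPa.
P = AEαΔT = 2700 × 100×10³ × 18.5×10⁻⁶ × 68 = 339.7 kN (compressive).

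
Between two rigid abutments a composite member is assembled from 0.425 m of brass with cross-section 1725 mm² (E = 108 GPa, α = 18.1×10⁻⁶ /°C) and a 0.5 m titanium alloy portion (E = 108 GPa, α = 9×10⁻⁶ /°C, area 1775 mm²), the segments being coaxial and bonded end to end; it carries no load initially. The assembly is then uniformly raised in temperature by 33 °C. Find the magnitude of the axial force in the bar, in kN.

Free thermal expansion of the whole bar: Σ αᵢΔT Lᵢ = 18.1×10⁻⁶×33×425 + 9×10⁻⁶×33×500 = 0.4024 mm.
The rigid supports impose zero overall length change; the single axial force P common to all segments must satisfy P Σ Lᵢ/(AᵢEᵢ) = δ_free.
The series flexibility is Σ Lᵢ/(AᵢEᵢ) = 425/(1725×108×10³) + 500/(1775×108×10³) = 4.89×10⁻⁶ mm/N.
P = 0.4024 / 4.89×10⁻⁶ = 82290 N = 82.29 kN, compressive.

P ≈ 82.3 kN (compressive)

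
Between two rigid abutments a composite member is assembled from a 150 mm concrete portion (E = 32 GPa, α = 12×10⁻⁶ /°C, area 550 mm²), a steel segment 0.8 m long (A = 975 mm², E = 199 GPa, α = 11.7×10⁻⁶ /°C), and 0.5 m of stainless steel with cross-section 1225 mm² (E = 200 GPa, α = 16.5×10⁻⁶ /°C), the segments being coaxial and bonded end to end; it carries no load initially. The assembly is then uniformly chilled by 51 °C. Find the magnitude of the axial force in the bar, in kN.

With the walls removed the bar would change length by δ_free = Σ αᵢΔT Lᵢ = 12×10⁻⁶×51×150 + 11.7×10⁻⁶×51×800 + 16.5×10⁻⁶×51×500 = 0.9899 mm.
The rigid supports impose zero overall length change; the single axial force P common to all segments must satisfy P Σ Lᵢ/(AᵢEᵢ) = δ_free.
The series flexibility is Σ Lᵢ/(AᵢEᵢ) = 150/(550×32×10³) + 800/(975×199×10³) + 500/(1225×200×10³) = 1.469×10⁻⁵ mm/N.
Hence P = δ_free / Σ(L/AE) = 0.9899/1.469×10⁻⁵ = 67.4 kN (tensile).

P ≈ 67.4 kN (tensile)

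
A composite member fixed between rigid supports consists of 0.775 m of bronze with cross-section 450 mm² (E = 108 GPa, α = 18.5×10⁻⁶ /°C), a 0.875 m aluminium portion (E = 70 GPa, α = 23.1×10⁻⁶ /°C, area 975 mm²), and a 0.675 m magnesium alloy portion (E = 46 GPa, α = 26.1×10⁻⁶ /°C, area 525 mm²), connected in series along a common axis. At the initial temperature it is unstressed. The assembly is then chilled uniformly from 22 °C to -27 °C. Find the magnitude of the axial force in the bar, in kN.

P ≈ 45.1 kN (tensile)

With the walls removed the bar would change length by δ_free = Σ αᵢΔT Lᵢ = 18.5×10⁻⁶×49×775 + 23.1×10⁻⁶×49×875 + 26.1×10⁻⁶×49×675 = 2.556 mm.
Since the ends are fixed, an axial force P builds up, equal in every segment, with P · Σ Lᵢ/(AᵢEᵢ) = δ_free.
Σ Lᵢ/(AᵢEᵢ) = 775/(450×108×10³) + 875/(975×70×10³) + 675/(525×46×10³) = 5.672×10⁻⁵ mm/N.
P = 2.556 / 5.672×10⁻⁵ = 45070 N = 45.07 kN, tensile.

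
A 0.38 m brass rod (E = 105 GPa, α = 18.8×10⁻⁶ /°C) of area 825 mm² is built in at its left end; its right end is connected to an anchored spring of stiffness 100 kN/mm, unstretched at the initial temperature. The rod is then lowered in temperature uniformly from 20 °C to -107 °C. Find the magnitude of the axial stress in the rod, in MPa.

σ ≈ 76.4 MPa (tensile)

Free thermal contraction: δ_free = αΔT L = 18.8×10⁻⁶ × 127 × 380 = 0.9073 mm.
With a force P in the spring, the elastic change of the rod is PL/(AE) and that of the spring is P/k; compatibility requires their sum to equal δ_free.
P [ L/(AE) + 1/k ] = δ_free → P [ 380/(825×105×10³) + 1/(100×10³) ] = 0.9073.
P = 0.9073 / 1.439×10⁻⁵ = 63060 N.
σ = P/A = 63060/825 = 76.44 MPa.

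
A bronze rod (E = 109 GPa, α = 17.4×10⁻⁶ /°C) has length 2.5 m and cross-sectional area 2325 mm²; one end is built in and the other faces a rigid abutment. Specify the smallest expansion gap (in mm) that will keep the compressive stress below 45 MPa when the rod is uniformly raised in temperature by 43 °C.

g ≈ 0.838 mm

With no wall the rod would lengthen by αΔT L = 17.4×10⁻⁶ × 43 × 2500 = 1.87 mm.
At the allowable stress the elastic shortening the wall may impose is σL/E = 45 × 2500 / (109×10³) = 1.032 mm.
The gap must absorb the remainder: g_min = 1.87 − 1.032 = 0.8384 mm.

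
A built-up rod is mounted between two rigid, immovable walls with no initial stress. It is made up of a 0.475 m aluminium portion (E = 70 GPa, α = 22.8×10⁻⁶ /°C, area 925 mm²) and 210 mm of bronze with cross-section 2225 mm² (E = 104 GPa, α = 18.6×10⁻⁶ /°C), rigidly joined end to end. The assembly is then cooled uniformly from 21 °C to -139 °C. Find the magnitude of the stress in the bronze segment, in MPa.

With the walls removed the bar would change length by δ_free = Σ αᵢΔT Lᵢ = 22.8×10⁻⁶×160×475 + 18.6×10⁻⁶×160×210 = 2.358 mm.
Since the ends are fixed, an axial force P builds up, equal in every segment, with P · Σ Lᵢ/(AᵢEᵢ) = δ_free.
Σ Lᵢ/(AᵢEᵢ) = 475/(925×70×10³) + 210/(2225×104×10³) = 8.243×10⁻⁶ mm/N.
Hence P = δ_free / Σ(L/AE) = 2.358/8.243×10⁻⁶ = 286 kN (tensile).
σ_{bronze} = P / A = 286000 / 2225 = 128.5 MPa.

σ ≈ 129 MPa (tensile)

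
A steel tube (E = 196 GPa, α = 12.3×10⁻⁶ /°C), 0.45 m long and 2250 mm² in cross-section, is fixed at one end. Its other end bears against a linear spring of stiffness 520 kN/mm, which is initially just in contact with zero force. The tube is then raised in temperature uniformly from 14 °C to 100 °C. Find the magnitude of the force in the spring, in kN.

The unrestrained thermal change is αΔT L = 12.3×10⁻⁶ × 86 × 450 = 0.476 mm.
Let P be the compressive force at the spring. The tube shortens elastically by PL/(AE) and the spring compresses by P/k; together these equal δ_free.
So P = δ_free / [L/(AE) + 1/k] = 0.476 / [ 450/(2250×196×10³) + 1/(520×10³) ].
P = 0.476 / 2.943×10⁻⁶ = 161700 N.

P ≈ 162 kN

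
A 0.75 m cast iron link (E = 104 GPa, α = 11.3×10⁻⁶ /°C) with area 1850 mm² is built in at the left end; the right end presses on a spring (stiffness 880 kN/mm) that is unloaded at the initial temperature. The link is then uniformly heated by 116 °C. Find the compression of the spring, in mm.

Free thermal expansion: δ_free = αΔT L = 11.3×10⁻⁶ × 116 × 750 = 0.9831 mm.
Let P be the compressive force at the spring. The link shortens elastically by PL/(AE) and the spring compresses by P/k; together these equal δ_free.
So P = δ_free / [L/(AE) + 1/k] = 0.9831 / [ 750/(1850×104×10³) + 1/(880×10³) ].
P = 0.9831 / 5.034×10⁻⁶ = 195300 N.
Spring compression = P/k = 195300/(880×10³) = 0.2219 mm.

δ ≈ 0.222 mm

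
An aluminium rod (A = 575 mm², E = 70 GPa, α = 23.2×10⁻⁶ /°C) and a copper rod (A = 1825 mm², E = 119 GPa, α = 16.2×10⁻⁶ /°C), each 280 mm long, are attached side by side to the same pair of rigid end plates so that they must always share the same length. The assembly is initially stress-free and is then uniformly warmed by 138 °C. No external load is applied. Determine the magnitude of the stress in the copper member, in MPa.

σ ≈ 18 MPa (tensile)

Both members must finish at the same length. With the larger α, the aluminium tends to over-expand; the plates restrain it, putting the aluminium in compression and the copper in tension. With no external load the two internal forces are equal and opposite, magnitude P.
Setting the final lengths equal and cancelling L: (α₁ − α₂)ΔT = P/(A₁E₁) + P/(A₂E₂).
|α₁ − α₂|·ΔT = 7×10⁻⁶ × 138 = 0.000966.
1/(A₁E₁) + 1/(A₂E₂) = 1/(575×70×10³) + 1/(1825×119×10³) = 2.945×10⁻⁸ N⁻¹.
So P = 0.000966 / 2.945×10⁻⁸ = 32.8 kN.
σ_{copper} = P/A₂ = 32800/1825 = 17.97 MPa, tensile.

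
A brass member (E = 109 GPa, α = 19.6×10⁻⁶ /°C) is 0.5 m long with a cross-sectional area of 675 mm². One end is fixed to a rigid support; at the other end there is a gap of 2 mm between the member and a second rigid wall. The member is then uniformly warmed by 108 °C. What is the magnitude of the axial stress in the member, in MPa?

σ ≈ 0 MPa

Free thermal elongation = αΔT L = 19.6×10⁻⁶ × 108 × 500 = 1.058 mm.
Since δ_free = 1.06 mm is less than the 2 mm gap, the member never touches the wall. No axial force develops.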